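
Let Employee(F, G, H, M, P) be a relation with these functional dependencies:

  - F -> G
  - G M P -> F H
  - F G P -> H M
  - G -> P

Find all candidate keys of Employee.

F, GM

{F}⁺: F→G adds G; G→P adds P; FGP→HM adds H, M → {F, G, H, M, P}.
{G, M}⁺: G→P adds P; GMP→FH adds F, H → {F, G, H, M, P}. Minimal: {M}⁺ = {M}; {G}⁺ = {G, P} — none reach the full schema.
Any other superkey contains one of these as a subset, so there are no further candidate keys.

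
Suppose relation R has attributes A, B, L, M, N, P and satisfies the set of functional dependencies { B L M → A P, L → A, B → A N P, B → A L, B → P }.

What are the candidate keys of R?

BM

Attributes B, M never appear on any right-hand side, so every candidate key must contain {B, M}.
{B, M}⁺ = {A, B, L, M, N, P}, which is all of the schema, so {B, M} is the only candidate key.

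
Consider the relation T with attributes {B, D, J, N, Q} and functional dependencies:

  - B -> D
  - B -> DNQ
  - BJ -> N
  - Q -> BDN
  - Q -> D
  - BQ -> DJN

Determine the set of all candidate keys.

{B}⁺: B→D adds D; B→DNQ adds N, Q; BQ→DJN adds J → {B, D, J, N, Q}.
{Q}⁺: Q→BDN adds B, D, N; BQ→DJN adds J → {B, D, J, N, Q}.

{B}; {Q}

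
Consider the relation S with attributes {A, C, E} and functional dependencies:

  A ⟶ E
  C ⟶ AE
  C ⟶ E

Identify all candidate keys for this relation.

{C}⁺: C→AE adds A, E → {A, C, E}.
No other minimal superkey exists.

C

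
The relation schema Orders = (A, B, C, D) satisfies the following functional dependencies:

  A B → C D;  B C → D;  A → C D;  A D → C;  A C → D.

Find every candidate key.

Attributes A, B never appear on any right-hand side, so every candidate key must contain {A, B}.
{A, B}⁺ = {A, B, C, D}, which is all of the schema, so {A, B} is the only candidate key.

{A, B}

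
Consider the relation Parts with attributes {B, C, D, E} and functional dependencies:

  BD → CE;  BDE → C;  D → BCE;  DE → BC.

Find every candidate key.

Attribute D never appears on the right-hand side of any dependency, so D must belong to every candidate key.
{D}⁺ = {B, C, D, E}, which is all of the schema, so {D} is the only candidate key.

D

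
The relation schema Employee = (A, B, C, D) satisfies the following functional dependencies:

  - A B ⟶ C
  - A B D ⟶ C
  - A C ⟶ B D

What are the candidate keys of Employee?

Attribute A never appears on the right-hand side of any dependency, so A must belong to every candidate key.
{A}⁺ = {A}, which is not all of the schema, so we must add further attributes.
{A, B}⁺: AB→C adds C; AC→BD adds D → {A, B, C, D}. Minimal: {B}⁺ = {B}; {A}⁺ = {A} — none reach the full schema.
{A, C}⁺: AC→BD adds B, D → {A, B, C, D}. Minimal: {C}⁺ = {C}; {A}⁺ = {A} — none reach the full schema.
Any other superkey contains one of these as a subset, so there are no further candidate keys.

{A, B}; {A, C}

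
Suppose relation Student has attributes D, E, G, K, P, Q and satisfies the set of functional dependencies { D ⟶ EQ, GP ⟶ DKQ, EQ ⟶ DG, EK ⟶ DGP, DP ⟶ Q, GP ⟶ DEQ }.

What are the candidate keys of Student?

{D, K}, {D, P}, {E, K}, {G, P}, {E, P, Q}

{D, K}⁺: D→EQ adds E, Q; EQ→DG adds G; EK→DGP adds P → {D, E, G, K, P, Q}. Minimal: {K}⁺ = {K}; {D}⁺ = {D, E, G, Q} — none reach the full schema.
{D, P}⁺: D→EQ adds E, Q; EQ→DG adds G; GP→DKQ adds K → {D, E, G, K, P, Q}. Minimal: {P}⁺ = {P}; {D}⁺ = {D, E, G, Q} — none reach the full schema.
{E, K}⁺: EK→DGP adds D, G, P; DP→Q adds Q → {D, E, G, K, P, Q}. Minimal: {K}⁺ = {K}; {E}⁺ = {E} — none reach the full schema.
{G, P}⁺: GP→DKQ adds D, K, Q; GP→DEQ adds E → {D, E, G, K, P, Q}. Minimal: {P}⁺ = {P}; {G}⁺ = {G} — none reach the full schema.
{E, P, Q}⁺: EQ→DG adds D, G; GP→DKQ adds K → {D, E, G, K, P, Q}. Minimal: {P, Q}⁺ = {P, Q}; {E, Q}⁺ = {D, E, G, Q}; {E, P}⁺ = {E, P} — none reach the full schema.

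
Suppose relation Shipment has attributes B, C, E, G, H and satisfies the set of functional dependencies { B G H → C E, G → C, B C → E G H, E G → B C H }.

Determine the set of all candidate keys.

{B, C}⁺: BC→EGH adds E, G, H → {B, C, E, G, H}. Minimal: {C}⁺ = {C}; {B}⁺ = {B} — none reach the full schema.
{B, G}⁺: G→C adds C; BC→EGH adds E, H → {B, C, E, G, H}. Minimal: {G}⁺ = {C, G}; {B}⁺ = {B} — none reach the full schema.
{E, G}⁺: G→C adds C; EG→BCH adds B, H → {B, C, E, G, H}. Minimal: {G}⁺ = {C, G}; {E}⁺ = {E} — none reach the full schema.
Any other superkey contains one of these as a subset, so there are no further candidate keys.

(B, C); (B, G); (E, G)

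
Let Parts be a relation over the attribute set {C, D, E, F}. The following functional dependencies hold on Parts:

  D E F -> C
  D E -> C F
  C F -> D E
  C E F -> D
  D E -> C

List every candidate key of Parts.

(C, F), (D, E)

{C, F}⁺: CF→DE adds D, E → {C, D, E, F}. Minimal: {F}⁺ = {F}; {C}⁺ = {C} — none reach the full schema.
{D, E}⁺: DE→CF adds C, F → {C, D, E, F}. Minimal: {E}⁺ = {E}; {D}⁺ = {D} — none reach the full schema.
Any other superkey contains one of these as a subset, so there are no further candidate keys.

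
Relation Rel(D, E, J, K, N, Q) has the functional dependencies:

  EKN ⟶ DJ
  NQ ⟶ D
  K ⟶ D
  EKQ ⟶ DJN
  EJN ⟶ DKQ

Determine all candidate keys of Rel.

Attribute E never appears on the right-hand side of any dependency, so E must belong to every candidate key.
{E}⁺ = {E}, which is not all of the schema, so we must add further attributes.
{E, J, N}⁺: EJN→DKQ adds D, K, Q → {D, E, J, K, N, Q}. Minimal: {J, N}⁺ = {J, N}; {E, N}⁺ = {E, N}; {E, J}⁺ = {E, J} — none reach the full schema.
{E, K, N}⁺: EKN→DJ adds D, J; EJN→DKQ adds Q → {D, E, J, K, N, Q}. Minimal: {K, N}⁺ = {D, K, N}; {E, N}⁺ = {E, N}; {E, K}⁺ = {D, E, K} — none reach the full schema.
{E, K, Q}⁺: K→D adds D; EKQ→DJN adds J, N → {D, E, J, K, N, Q}. Minimal: {K, Q}⁺ = {D, K, Q}; {E, Q}⁺ = {E, Q}; {E, K}⁺ = {D, E, K} — none reach the full schema.
Any other superkey contains one of these as a subset, so there are no further candidate keys.

{E, J, N}; {E, K, N}; {E, K, Q}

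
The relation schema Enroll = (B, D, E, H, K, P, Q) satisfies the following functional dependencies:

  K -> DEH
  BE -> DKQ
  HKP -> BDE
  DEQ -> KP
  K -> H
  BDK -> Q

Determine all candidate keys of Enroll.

{B, E}; {B, K}; {K, P}; {K, Q}; {D, E, Q}

{B, E}⁺: BE→DKQ adds D, K, Q; DEQ→KP adds P; K→H adds H → {B, D, E, H, K, P, Q}. Minimal: {E}⁺ = {E}; {B}⁺ = {B} — none reach the full schema.
{B, K}⁺: K→DEH adds D, E, H; BE→DKQ adds Q; DEQ→KP adds P → {B, D, E, H, K, P, Q}. Minimal: {K}⁺ = {D, E, H, K}; {B}⁺ = {B} — none reach the full schema.
{K, P}⁺: K→DEH adds D, E, H; HKP→BDE adds B; BDK→Q adds Q → {B, D, E, H, K, P, Q}. Minimal: {P}⁺ = {P}; {K}⁺ = {D, E, H, K} — none reach the full schema.
{K, Q}⁺: K→DEH adds D, E, H; DEQ→KP adds P; HKP→BDE adds B → {B, D, E, H, K, P, Q}. Minimal: {Q}⁺ = {Q}; {K}⁺ = {D, E, H, K} — none reach the full schema.
{D, E, Q}⁺: DEQ→KP adds K, P; K→H adds H; HKP→BDE adds B → {B, D, E, H, K, P, Q}. Minimal: {E, Q}⁺ = {E, Q}; {D, Q}⁺ = {D, Q}; {D, E}⁺ = {D, E} — none reach the full schema.
Any other superkey contains one of these as a subset, so there are no further candidate keys.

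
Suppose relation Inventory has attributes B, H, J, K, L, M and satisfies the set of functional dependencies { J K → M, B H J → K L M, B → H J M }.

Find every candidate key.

{B}⁺: B→HJM adds H, J, M; BHJ→KLM adds K, L → {B, H, J, K, L, M}.
No other minimal superkey exists.

(B)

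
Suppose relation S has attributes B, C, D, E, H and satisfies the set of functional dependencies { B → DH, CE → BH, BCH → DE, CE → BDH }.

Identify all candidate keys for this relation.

Attribute C never appears on the right-hand side of any dependency, so C must belong to every candidate key.
{C}⁺ = {C}, which is not all of the schema, so we must add further attributes.
{B, C}⁺: B→DH adds D, H; BCH→DE adds E → {B, C, D, E, H}.
{C, E}⁺: CE→BH adds B, H; BCH→DE adds D → {B, C, D, E, H}.
Any other superkey contains one of these as a subset, so there are no further candidate keys.

{B, C}; {C, E}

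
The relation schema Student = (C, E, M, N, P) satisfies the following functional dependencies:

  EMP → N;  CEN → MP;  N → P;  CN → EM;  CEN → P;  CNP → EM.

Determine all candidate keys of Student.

Attribute C never appears on the right-hand side of any dependency, so C must belong to every candidate key.
{C}⁺ = {C}, which is not all of the schema, so we must add further attributes.
{C, N}⁺: N→P adds P; CN→EM adds E, M → {C, E, M, N, P}.
{C, E, M, P}⁺: EMP→N adds N → {C, E, M, N, P}.
Any other superkey contains one of these as a subset, so there are no further candidate keys.

(C, N), (C, E, M, P)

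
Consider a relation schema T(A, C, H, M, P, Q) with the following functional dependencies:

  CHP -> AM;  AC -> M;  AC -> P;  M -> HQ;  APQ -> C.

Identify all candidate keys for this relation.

{A, C}, {A, M, P}, {A, P, Q}, {C, H, P}, {C, M, P}

{A, C}⁺: AC→M adds M; AC→P adds P; M→HQ adds H, Q → {A, C, H, M, P, Q}. Minimal: {C}⁺ = {C}; {A}⁺ = {A} — none reach the full schema.
{A, M, P}⁺: M→HQ adds H, Q; APQ→C adds C → {A, C, H, M, P, Q}. Minimal: {M, P}⁺ = {H, M, P, Q}; {A, P}⁺ = {A, P}; {A, M}⁺ = {A, H, M, Q} — none reach the full schema.
{A, P, Q}⁺: APQ→C adds C; AC→M adds M; M→HQ adds H → {A, C, H, M, P, Q}. Minimal: {P, Q}⁺ = {P, Q}; {A, Q}⁺ = {A, Q}; {A, P}⁺ = {A, P} — none reach the full schema.
{C, H, P}⁺: CHP→AM adds A, M; M→HQ adds Q → {A, C, H, M, P, Q}. Minimal: {H, P}⁺ = {H, P}; {C, P}⁺ = {C, P}; {C, H}⁺ = {C, H} — none reach the full schema.
{C, M, P}⁺: M→HQ adds H, Q; CHP→AM adds A → {A, C, H, M, P, Q}. Minimal: {M, P}⁺ = {H, M, P, Q}; {C, P}⁺ = {C, P}; {C, M}⁺ = {C, H, M, Q} — none reach the full schema.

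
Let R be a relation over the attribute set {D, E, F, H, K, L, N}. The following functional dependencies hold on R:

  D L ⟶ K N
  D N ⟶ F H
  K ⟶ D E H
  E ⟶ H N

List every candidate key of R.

{D, L}; {K, L}

Attribute L never appears on the right-hand side of any dependency, so L must belong to every candidate key.
{L}⁺ = {L}, which is not all of the schema, so we must add further attributes.
{D, L}⁺: DL→KN adds K, N; DN→FH adds F, H; K→DEH adds E → {D, E, F, H, K, L, N}.
{K, L}⁺: K→DEH adds D, E, H; E→HN adds N; DN→FH adds F → {D, E, F, H, K, L, N}.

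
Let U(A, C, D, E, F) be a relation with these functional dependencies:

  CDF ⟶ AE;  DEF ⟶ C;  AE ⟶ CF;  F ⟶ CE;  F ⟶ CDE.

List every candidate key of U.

{F}; {A, E}

{F}⁺: F→CE adds C, E; F→CDE adds D; CDF→AE adds A → {A, C, D, E, F}.
{A, E}⁺: AE→CF adds C, F; F→CDE adds D → {A, C, D, E, F}.
Any other superkey contains one of these as a subset, so there are no further candidate keys.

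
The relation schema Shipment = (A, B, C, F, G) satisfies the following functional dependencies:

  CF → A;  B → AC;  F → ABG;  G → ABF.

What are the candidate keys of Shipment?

{F}⁺: F→ABG adds A, B, G; B→AC adds C → {A, B, C, F, G}.
{G}⁺: G→ABF adds A, B, F; B→AC adds C → {A, B, C, F, G}.

{F}; {G}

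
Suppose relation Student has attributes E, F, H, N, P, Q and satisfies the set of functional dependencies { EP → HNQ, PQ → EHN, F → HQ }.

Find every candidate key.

Attributes F, P never appear on any right-hand side, so every candidate key must contain {F, P}.
{F, P}⁺ = {E, F, H, N, P, Q}, which is all of the schema, so {F, P} is the only candidate key.

{F, P}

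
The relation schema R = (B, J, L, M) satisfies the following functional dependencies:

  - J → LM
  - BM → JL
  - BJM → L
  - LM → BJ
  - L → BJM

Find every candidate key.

{J}, {L}, {B, M}

{J}⁺: J→LM adds L, M; LM→BJ adds B → {B, J, L, M}.
{L}⁺: L→BJM adds B, J, M → {B, J, L, M}.
{B, M}⁺: BM→JL adds J, L → {B, J, L, M}.
Any other superkey contains one of these as a subset, so there are no further candidate keys.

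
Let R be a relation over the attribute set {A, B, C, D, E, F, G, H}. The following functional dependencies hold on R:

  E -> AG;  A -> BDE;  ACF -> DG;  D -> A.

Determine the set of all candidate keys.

ACFH, CDFH, CEFH

Attributes C, F, H never appear on any right-hand side, so every candidate key must contain {C, F, H}.
{C, F, H}⁺ = {C, F, H}, which is not all of the schema, so we must add further attributes.
{A, C, F, H}⁺: A→BDE adds B, D, E; ACF→DG adds G → {A, B, C, D, E, F, G, H}. Minimal: {C, F, H}⁺ = {C, F, H}; {A, F, H}⁺ = {A, B, D, E, F, G, H}; {A, C, H}⁺ = {A, B, C, D, E, G, H}; … — none reach the full schema.
{C, D, F, H}⁺: D→A adds A; A→BDE adds B, E; ACF→DG adds G → {A, B, C, D, E, F, G, H}. Minimal: {D, F, H}⁺ = {A, B, D, E, F, G, H}; {C, F, H}⁺ = {C, F, H}; {C, D, H}⁺ = {A, B, C, D, E, G, H}; … — none reach the full schema.
{C, E, F, H}⁺: E→AG adds A, G; A→BDE adds B, D → {A, B, C, D, E, F, G, H}. Minimal: {E, F, H}⁺ = {A, B, D, E, F, G, H}; {C, F, H}⁺ = {C, F, H}; {C, E, H}⁺ = {A, B, C, D, E, G, H}; … — none reach the full schema.
Any other superkey contains one of these as a subset, so there are no further candidate keys.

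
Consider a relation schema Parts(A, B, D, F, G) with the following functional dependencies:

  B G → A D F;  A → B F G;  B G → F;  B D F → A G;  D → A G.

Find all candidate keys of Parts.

{A}⁺: A→BFG adds B, F, G; BG→ADF adds D → {A, B, D, F, G}.
{D}⁺: D→AG adds A, G; A→BFG adds B, F → {A, B, D, F, G}.
{B, G}⁺: BG→ADF adds A, D, F → {A, B, D, F, G}. Minimal: {G}⁺ = {G}; {B}⁺ = {B} — none reach the full schema.

(A), (D), (B, G)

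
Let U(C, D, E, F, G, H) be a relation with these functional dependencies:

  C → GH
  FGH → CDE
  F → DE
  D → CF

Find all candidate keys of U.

{D}⁺: D→CF adds C, F; C→GH adds G, H; FGH→CDE adds E → {C, D, E, F, G, H}.
{F}⁺: F→DE adds D, E; D→CF adds C; C→GH adds G, H → {C, D, E, F, G, H}.
Any other superkey contains one of these as a subset, so there are no further candidate keys.

D, F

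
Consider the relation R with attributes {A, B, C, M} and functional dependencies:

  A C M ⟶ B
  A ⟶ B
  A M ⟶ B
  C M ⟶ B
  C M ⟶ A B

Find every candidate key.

CM

Attributes C, M never appear on any right-hand side, so every candidate key must contain {C, M}.
{C, M}⁺ = {A, B, C, M}, which is all of the schema, so {C, M} is the only candidate key.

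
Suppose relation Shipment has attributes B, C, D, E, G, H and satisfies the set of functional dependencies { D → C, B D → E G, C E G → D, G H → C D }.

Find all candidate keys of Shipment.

BDH, BGH

Attributes B, H never appear on any right-hand side, so every candidate key must contain {B, H}.
{B, H}⁺ = {B, H}, which is not all of the schema, so we must add further attributes.
{B, D, H}⁺: D→C adds C; BD→EG adds E, G → {B, C, D, E, G, H}.
{B, G, H}⁺: GH→CD adds C, D; BD→EG adds E → {B, C, D, E, G, H}.
Any other superkey contains one of these as a subset, so there are no further candidate keys.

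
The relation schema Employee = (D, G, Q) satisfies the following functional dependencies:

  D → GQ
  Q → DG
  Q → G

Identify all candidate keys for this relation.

{D}⁺: D→GQ adds G, Q → {D, G, Q}.
{Q}⁺: Q→DG adds D, G → {D, G, Q}.
Any other superkey contains one of these as a subset, so there are no further candidate keys.

D, Q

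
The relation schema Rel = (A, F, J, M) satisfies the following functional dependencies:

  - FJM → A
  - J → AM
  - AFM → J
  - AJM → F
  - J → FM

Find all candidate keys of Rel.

{J}, {A, F, M}

{J}⁺: J→AM adds A, M; AJM→F adds F → {A, F, J, M}.
{A, F, M}⁺: AFM→J adds J → {A, F, J, M}. Minimal: {F, M}⁺ = {F, M}; {A, M}⁺ = {A, M}; {A, F}⁺ = {A, F} — none reach the full schema.
Any other superkey contains one of these as a subset, so there are no further candidate keys.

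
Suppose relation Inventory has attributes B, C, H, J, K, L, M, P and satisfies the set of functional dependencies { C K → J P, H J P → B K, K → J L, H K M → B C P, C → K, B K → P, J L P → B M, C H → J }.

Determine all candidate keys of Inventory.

{C, H}, {B, H, K}, {H, J, P}, {H, K, M}, {H, K, P}

Attribute H never appears on the right-hand side of any dependency, so H must belong to every candidate key.
{H}⁺ = {H}, which is not all of the schema, so we must add further attributes.
{C, H}⁺: C→K adds K; CH→J adds J; CK→JP adds P; HJP→BK adds B; K→JL adds L; JLP→BM adds M → {B, C, H, J, K, L, M, P}.
{B, H, K}⁺: K→JL adds J, L; BK→P adds P; JLP→BM adds M; HKM→BCP adds C → {B, C, H, J, K, L, M, P}.
{H, J, P}⁺: HJP→BK adds B, K; K→JL adds L; JLP→BM adds M; HKM→BCP adds C → {B, C, H, J, K, L, M, P}.
{H, K, M}⁺: K→JL adds J, L; HKM→BCP adds B, C, P → {B, C, H, J, K, L, M, P}.
{H, K, P}⁺: K→JL adds J, L; JLP→BM adds B, M; HKM→BCP adds C → {B, C, H, J, K, L, M, P}.
Any other superkey contains one of these as a subset, so there are no further candidate keys.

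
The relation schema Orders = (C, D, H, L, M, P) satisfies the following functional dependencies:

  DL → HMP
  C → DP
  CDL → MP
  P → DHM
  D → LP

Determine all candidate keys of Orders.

Attribute C never appears on the right-hand side of any dependency, so C must belong to every candidate key.
{C}⁺ = {C, D, H, L, M, P}, which is all of the schema, so {C} is the only candidate key.

C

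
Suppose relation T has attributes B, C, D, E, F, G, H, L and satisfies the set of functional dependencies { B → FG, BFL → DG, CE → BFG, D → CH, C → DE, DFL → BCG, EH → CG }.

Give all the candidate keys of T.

{B, L}, {C, L}, {D, L}, {E, H, L}

Attribute L never appears on the right-hand side of any dependency, so L must belong to every candidate key.
{L}⁺ = {L}, which is not all of the schema, so we must add further attributes.
{B, L}⁺: B→FG adds F, G; BFL→DG adds D; D→CH adds C, H; C→DE adds E → {B, C, D, E, F, G, H, L}. Minimal: {L}⁺ = {L}; {B}⁺ = {B, F, G} — none reach the full schema.
{C, L}⁺: C→DE adds D, E; CE→BFG adds B, F, G; D→CH adds H → {B, C, D, E, F, G, H, L}. Minimal: {L}⁺ = {L}; {C}⁺ = {B, C, D, E, F, G, H} — none reach the full schema.
{D, L}⁺: D→CH adds C, H; C→DE adds E; EH→CG adds G; CE→BFG adds B, F → {B, C, D, E, F, G, H, L}. Minimal: {L}⁺ = {L}; {D}⁺ = {B, C, D, E, F, G, H} — none reach the full schema.
{E, H, L}⁺: EH→CG adds C, G; CE→BFG adds B, F; C→DE adds D → {B, C, D, E, F, G, H, L}. Minimal: {H, L}⁺ = {H, L}; {E, L}⁺ = {E, L}; {E, H}⁺ = {B, C, D, E, F, G, H} — none reach the full schema.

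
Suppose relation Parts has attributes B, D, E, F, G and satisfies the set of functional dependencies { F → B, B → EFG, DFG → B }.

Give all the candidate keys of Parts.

Attribute D never appears on the right-hand side of any dependency, so D must belong to every candidate key.
{D}⁺ = {D}, which is not all of the schema, so we must add further attributes.
{B, D}⁺: B→EFG adds E, F, G → {B, D, E, F, G}.
{D, F}⁺: F→B adds B; B→EFG adds E, G → {B, D, E, F, G}.

BD, DF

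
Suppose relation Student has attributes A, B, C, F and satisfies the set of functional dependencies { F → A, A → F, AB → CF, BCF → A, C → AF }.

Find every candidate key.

{A, B}, {B, C}, {B, F}

Attribute B never appears on the right-hand side of any dependency, so B must belong to every candidate key.
{B}⁺ = {B}, which is not all of the schema, so we must add further attributes.
{A, B}⁺: A→F adds F; AB→CF adds C → {A, B, C, F}.
{B, C}⁺: C→AF adds A, F → {A, B, C, F}.
{B, F}⁺: F→A adds A; AB→CF adds C → {A, B, C, F}.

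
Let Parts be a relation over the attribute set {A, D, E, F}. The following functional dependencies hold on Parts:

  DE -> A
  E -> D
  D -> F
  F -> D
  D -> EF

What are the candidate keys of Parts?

D, E, F

{D}⁺: D→F adds F; D→EF adds E; DE→A adds A → {A, D, E, F}.
{E}⁺: E→D adds D; D→F adds F; DE→A adds A → {A, D, E, F}.
{F}⁺: F→D adds D; D→EF adds E; DE→A adds A → {A, D, E, F}.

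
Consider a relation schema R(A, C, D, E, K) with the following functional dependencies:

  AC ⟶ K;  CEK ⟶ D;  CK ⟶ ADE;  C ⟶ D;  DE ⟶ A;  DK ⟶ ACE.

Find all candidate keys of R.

(A, C); (C, E); (C, K); (D, K)

{A, C}⁺: AC→K adds K; CK→ADE adds D, E → {A, C, D, E, K}. Minimal: {C}⁺ = {C, D}; {A}⁺ = {A} — none reach the full schema.
{C, E}⁺: C→D adds D; DE→A adds A; AC→K adds K → {A, C, D, E, K}. Minimal: {E}⁺ = {E}; {C}⁺ = {C, D} — none reach the full schema.
{C, K}⁺: CK→ADE adds A, D, E → {A, C, D, E, K}. Minimal: {K}⁺ = {K}; {C}⁺ = {C, D} — none reach the full schema.
{D, K}⁺: DK→ACE adds A, C, E → {A, C, D, E, K}. Minimal: {K}⁺ = {K}; {D}⁺ = {D} — none reach the full schema.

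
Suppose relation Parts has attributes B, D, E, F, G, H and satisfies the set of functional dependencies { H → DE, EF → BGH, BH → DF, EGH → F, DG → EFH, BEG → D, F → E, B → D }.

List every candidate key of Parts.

{F}⁺: F→E adds E; EF→BGH adds B, G, H; BH→DF adds D → {B, D, E, F, G, H}.
{B, G}⁺: B→D adds D; DG→EFH adds E, F, H → {B, D, E, F, G, H}. Minimal: {G}⁺ = {G}; {B}⁺ = {B, D} — none reach the full schema.
{B, H}⁺: H→DE adds D, E; BH→DF adds F; EF→BGH adds G → {B, D, E, F, G, H}. Minimal: {H}⁺ = {D, E, H}; {B}⁺ = {B, D} — none reach the full schema.
{D, G}⁺: DG→EFH adds E, F, H; EF→BGH adds B → {B, D, E, F, G, H}. Minimal: {G}⁺ = {G}; {D}⁺ = {D} — none reach the full schema.
{G, H}⁺: H→DE adds D, E; EGH→F adds F; EF→BGH adds B → {B, D, E, F, G, H}. Minimal: {H}⁺ = {D, E, H}; {G}⁺ = {G} — none reach the full schema.
Any other superkey contains one of these as a subset, so there are no further candidate keys.

F, BG, BH, DG, GH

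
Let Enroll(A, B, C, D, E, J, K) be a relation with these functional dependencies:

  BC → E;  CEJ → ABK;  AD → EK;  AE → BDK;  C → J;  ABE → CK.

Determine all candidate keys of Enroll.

{A, D}⁺: AD→EK adds E, K; AE→BDK adds B; ABE→CK adds C; C→J adds J → {A, B, C, D, E, J, K}. Minimal: {D}⁺ = {D}; {A}⁺ = {A} — none reach the full schema.
{A, E}⁺: AE→BDK adds B, D, K; ABE→CK adds C; C→J adds J → {A, B, C, D, E, J, K}. Minimal: {E}⁺ = {E}; {A}⁺ = {A} — none reach the full schema.
{B, C}⁺: BC→E adds E; C→J adds J; CEJ→ABK adds A, K; AE→BDK adds D → {A, B, C, D, E, J, K}. Minimal: {C}⁺ = {C, J}; {B}⁺ = {B} — none reach the full schema.
{C, E}⁺: C→J adds J; CEJ→ABK adds A, B, K; AE→BDK adds D → {A, B, C, D, E, J, K}. Minimal: {E}⁺ = {E}; {C}⁺ = {C, J} — none reach the full schema.

{A, D}, {A, E}, {B, C}, {C, E}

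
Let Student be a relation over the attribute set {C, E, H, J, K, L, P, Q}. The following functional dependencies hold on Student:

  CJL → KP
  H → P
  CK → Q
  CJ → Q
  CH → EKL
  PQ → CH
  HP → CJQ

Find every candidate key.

(H); (P, Q); (C, J, L); (C, J, P); (C, K, P)

{H}⁺: H→P adds P; HP→CJQ adds C, J, Q; CH→EKL adds E, K, L → {C, E, H, J, K, L, P, Q}.
{P, Q}⁺: PQ→CH adds C, H; HP→CJQ adds J; CH→EKL adds E, K, L → {C, E, H, J, K, L, P, Q}. Minimal: {Q}⁺ = {Q}; {P}⁺ = {P} — none reach the full schema.
{C, J, L}⁺: CJL→KP adds K, P; CK→Q adds Q; PQ→CH adds H; CH→EKL adds E → {C, E, H, J, K, L, P, Q}. Minimal: {J, L}⁺ = {J, L}; {C, L}⁺ = {C, L}; {C, J}⁺ = {C, J, Q} — none reach the full schema.
{C, J, P}⁺: CJ→Q adds Q; PQ→CH adds H; CH→EKL adds E, K, L → {C, E, H, J, K, L, P, Q}. Minimal: {J, P}⁺ = {J, P}; {C, P}⁺ = {C, P}; {C, J}⁺ = {C, J, Q} — none reach the full schema.
{C, K, P}⁺: CK→Q adds Q; PQ→CH adds H; HP→CJQ adds J; CH→EKL adds E, L → {C, E, H, J, K, L, P, Q}. Minimal: {K, P}⁺ = {K, P}; {C, P}⁺ = {C, P}; {C, K}⁺ = {C, K, Q} — none reach the full schema.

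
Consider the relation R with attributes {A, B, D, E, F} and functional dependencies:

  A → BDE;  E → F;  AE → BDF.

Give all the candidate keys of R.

A

Attribute A never appears on the right-hand side of any dependency, so A must belong to every candidate key.
{A}⁺ = {A, B, D, E, F}, which is all of the schema, so {A} is the only candidate key.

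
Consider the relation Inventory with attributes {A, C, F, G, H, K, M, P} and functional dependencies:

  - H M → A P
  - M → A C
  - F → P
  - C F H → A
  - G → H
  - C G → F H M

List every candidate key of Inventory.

(C, G, K); (G, K, M)

{C, G, K}⁺: G→H adds H; CG→FHM adds F, M; HM→AP adds A, P → {A, C, F, G, H, K, M, P}. Minimal: {G, K}⁺ = {G, H, K}; {C, K}⁺ = {C, K}; {C, G}⁺ = {A, C, F, G, H, M, P} — none reach the full schema.
{G, K, M}⁺: M→AC adds A, C; G→H adds H; CG→FHM adds F; HM→AP adds P → {A, C, F, G, H, K, M, P}. Minimal: {K, M}⁺ = {A, C, K, M}; {G, M}⁺ = {A, C, F, G, H, M, P}; {G, K}⁺ = {G, H, K} — none reach the full schema.
Any other superkey contains one of these as a subset, so there are no further candidate keys.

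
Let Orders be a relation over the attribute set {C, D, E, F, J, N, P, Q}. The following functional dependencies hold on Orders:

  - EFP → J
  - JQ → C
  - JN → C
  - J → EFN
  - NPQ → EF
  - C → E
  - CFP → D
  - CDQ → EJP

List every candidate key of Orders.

Attribute Q never appears on the right-hand side of any dependency, so Q must belong to every candidate key.
{Q}⁺ = {Q}, which is not all of the schema, so we must add further attributes.
{C, D, Q}⁺: C→E adds E; CDQ→EJP adds J, P; J→EFN adds F, N → {C, D, E, F, J, N, P, Q}. Minimal: {D, Q}⁺ = {D, Q}; {C, Q}⁺ = {C, E, Q}; {C, D}⁺ = {C, D, E} — none reach the full schema.
{D, J, Q}⁺: JQ→C adds C; J→EFN adds E, F, N; CDQ→EJP adds P → {C, D, E, F, J, N, P, Q}. Minimal: {J, Q}⁺ = {C, E, F, J, N, Q}; {D, Q}⁺ = {D, Q}; {D, J}⁺ = {C, D, E, F, J, N} — none reach the full schema.
{J, P, Q}⁺: JQ→C adds C; J→EFN adds E, F, N; CFP→D adds D → {C, D, E, F, J, N, P, Q}. Minimal: {P, Q}⁺ = {P, Q}; {J, Q}⁺ = {C, E, F, J, N, Q}; {J, P}⁺ = {C, D, E, F, J, N, P} — none reach the full schema.
{N, P, Q}⁺: NPQ→EF adds E, F; EFP→J adds J; JQ→C adds C; CFP→D adds D → {C, D, E, F, J, N, P, Q}. Minimal: {P, Q}⁺ = {P, Q}; {N, Q}⁺ = {N, Q}; {N, P}⁺ = {N, P} — none reach the full schema.
{C, F, P, Q}⁺: C→E adds E; CFP→D adds D; CDQ→EJP adds J; J→EFN adds N → {C, D, E, F, J, N, P, Q}. Minimal: {F, P, Q}⁺ = {F, P, Q}; {C, P, Q}⁺ = {C, E, P, Q}; {C, F, Q}⁺ = {C, E, F, Q}; … — none reach the full schema.
{E, F, P, Q}⁺: EFP→J adds J; JQ→C adds C; J→EFN adds N; CFP→D adds D → {C, D, E, F, J, N, P, Q}. Minimal: {F, P, Q}⁺ = {F, P, Q}; {E, P, Q}⁺ = {E, P, Q}; {E, F, Q}⁺ = {E, F, Q}; … — none reach the full schema.
Any other superkey contains one of these as a subset, so there are no further candidate keys.

{C, D, Q}, {D, J, Q}, {J, P, Q}, {N, P, Q}, {C, F, P, Q}, {E, F, P, Q}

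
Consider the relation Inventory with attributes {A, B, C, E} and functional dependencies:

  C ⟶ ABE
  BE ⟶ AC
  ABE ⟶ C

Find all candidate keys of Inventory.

{C}⁺: C→ABE adds A, B, E → {A, B, C, E}.
{B, E}⁺: BE→AC adds A, C → {A, B, C, E}. Minimal: {E}⁺ = {E}; {B}⁺ = {B} — none reach the full schema.

(C); (B, E)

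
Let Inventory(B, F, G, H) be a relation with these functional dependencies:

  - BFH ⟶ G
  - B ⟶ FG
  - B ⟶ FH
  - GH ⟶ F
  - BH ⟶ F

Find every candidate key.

Attribute B never appears on the right-hand side of any dependency, so B must belong to every candidate key.
{B}⁺ = {B, F, G, H}, which is all of the schema, so {B} is the only candidate key.

{B}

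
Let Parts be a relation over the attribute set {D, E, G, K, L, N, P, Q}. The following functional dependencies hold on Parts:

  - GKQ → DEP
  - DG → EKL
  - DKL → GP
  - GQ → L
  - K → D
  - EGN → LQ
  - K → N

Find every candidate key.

{D, G}; {G, K}; {K, L}

{D, G}⁺: DG→EKL adds E, K, L; DKL→GP adds P; K→N adds N; EGN→LQ adds Q → {D, E, G, K, L, N, P, Q}. Minimal: {G}⁺ = {G}; {D}⁺ = {D} — none reach the full schema.
{G, K}⁺: K→D adds D; K→N adds N; DG→EKL adds E, L; DKL→GP adds P; EGN→LQ adds Q → {D, E, G, K, L, N, P, Q}. Minimal: {K}⁺ = {D, K, N}; {G}⁺ = {G} — none reach the full schema.
{K, L}⁺: K→D adds D; K→N adds N; DKL→GP adds G, P; DG→EKL adds E; EGN→LQ adds Q → {D, E, G, K, L, N, P, Q}. Minimal: {L}⁺ = {L}; {K}⁺ = {D, K, N} — none reach the full schema.
Any other superkey contains one of these as a subset, so there are no further candidate keys.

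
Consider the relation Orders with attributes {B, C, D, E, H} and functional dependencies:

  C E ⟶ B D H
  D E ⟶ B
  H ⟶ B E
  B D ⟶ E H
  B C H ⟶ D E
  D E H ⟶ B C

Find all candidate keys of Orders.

{B, D}, {C, E}, {C, H}, {D, E}, {D, H}

{B, D}⁺: BD→EH adds E, H; DEH→BC adds C → {B, C, D, E, H}.
{C, E}⁺: CE→BDH adds B, D, H → {B, C, D, E, H}.
{C, H}⁺: H→BE adds B, E; BCH→DE adds D → {B, C, D, E, H}.
{D, E}⁺: DE→B adds B; BD→EH adds H; DEH→BC adds C → {B, C, D, E, H}.
{D, H}⁺: H→BE adds B, E; DEH→BC adds C → {B, C, D, E, H}.
Any other superkey contains one of these as a subset, so there are no further candidate keys.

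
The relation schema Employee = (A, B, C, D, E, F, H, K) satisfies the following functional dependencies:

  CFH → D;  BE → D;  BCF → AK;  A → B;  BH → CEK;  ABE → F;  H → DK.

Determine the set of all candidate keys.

Attribute H never appears on the right-hand side of any dependency, so H must belong to every candidate key.
{H}⁺ = {D, H, K}, which is not all of the schema, so we must add further attributes.
{A, H}⁺: A→B adds B; BH→CEK adds C, E, K; ABE→F adds F; H→DK adds D → {A, B, C, D, E, F, H, K}. Minimal: {H}⁺ = {D, H, K}; {A}⁺ = {A, B} — none reach the full schema.
{B, F, H}⁺: BH→CEK adds C, E, K; H→DK adds D; BCF→AK adds A → {A, B, C, D, E, F, H, K}. Minimal: {F, H}⁺ = {D, F, H, K}; {B, H}⁺ = {B, C, D, E, H, K}; {B, F}⁺ = {B, F} — none reach the full schema.
Any other superkey contains one of these as a subset, so there are no further candidate keys.

AH, BFH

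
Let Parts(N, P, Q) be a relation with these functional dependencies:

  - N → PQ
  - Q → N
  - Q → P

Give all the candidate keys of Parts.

N, Q

{N}⁺: N→PQ adds P, Q → {N, P, Q}.
{Q}⁺: Q→N adds N; Q→P adds P → {N, P, Q}.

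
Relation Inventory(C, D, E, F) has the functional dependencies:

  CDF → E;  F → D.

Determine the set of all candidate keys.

{C, F}

Attributes C, F never appear on any right-hand side, so every candidate key must contain {C, F}.
{C, F}⁺ = {C, D, E, F}, which is all of the schema, so {C, F} is the only candidate key.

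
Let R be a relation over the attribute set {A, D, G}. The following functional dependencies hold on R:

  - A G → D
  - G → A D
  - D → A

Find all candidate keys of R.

G

Attribute G never appears on the right-hand side of any dependency, so G must belong to every candidate key.
{G}⁺ = {A, D, G}, which is all of the schema, so {G} is the only candidate key.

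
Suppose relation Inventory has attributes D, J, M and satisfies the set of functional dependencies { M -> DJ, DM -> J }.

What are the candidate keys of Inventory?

(M)

{M}⁺: M→DJ adds D, J → {D, J, M}.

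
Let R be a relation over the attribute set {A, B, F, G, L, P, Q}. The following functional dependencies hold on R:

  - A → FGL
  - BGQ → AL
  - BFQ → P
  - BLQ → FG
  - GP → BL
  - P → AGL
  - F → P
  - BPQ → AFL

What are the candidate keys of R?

{A, Q}, {F, Q}, {P, Q}, {B, G, Q}, {B, L, Q}

Attribute Q never appears on the right-hand side of any dependency, so Q must belong to every candidate key.
{Q}⁺ = {Q}, which is not all of the schema, so we must add further attributes.
{A, Q}⁺: A→FGL adds F, G, L; F→P adds P; GP→BL adds B → {A, B, F, G, L, P, Q}. Minimal: {Q}⁺ = {Q}; {A}⁺ = {A, B, F, G, L, P} — none reach the full schema.
{F, Q}⁺: F→P adds P; P→AGL adds A, G, L; GP→BL adds B → {A, B, F, G, L, P, Q}. Minimal: {Q}⁺ = {Q}; {F}⁺ = {A, B, F, G, L, P} — none reach the full schema.
{P, Q}⁺: P→AGL adds A, G, L; A→FGL adds F; GP→BL adds B → {A, B, F, G, L, P, Q}. Minimal: {Q}⁺ = {Q}; {P}⁺ = {A, B, F, G, L, P} — none reach the full schema.
{B, G, Q}⁺: BGQ→AL adds A, L; BLQ→FG adds F; F→P adds P → {A, B, F, G, L, P, Q}. Minimal: {G, Q}⁺ = {G, Q}; {B, Q}⁺ = {B, Q}; {B, G}⁺ = {B, G} — none reach the full schema.
{B, L, Q}⁺: BLQ→FG adds F, G; F→P adds P; BPQ→AFL adds A → {A, B, F, G, L, P, Q}. Minimal: {L, Q}⁺ = {L, Q}; {B, Q}⁺ = {B, Q}; {B, L}⁺ = {B, L} — none reach the full schema.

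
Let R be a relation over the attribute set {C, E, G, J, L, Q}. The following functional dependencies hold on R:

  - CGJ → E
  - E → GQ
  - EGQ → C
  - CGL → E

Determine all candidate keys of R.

Attributes J, L never appear on any right-hand side, so every candidate key must contain {J, L}.
{J, L}⁺ = {J, L}, which is not all of the schema, so we must add further attributes.
{E, J, L}⁺: E→GQ adds G, Q; EGQ→C adds C → {C, E, G, J, L, Q}. Minimal: {J, L}⁺ = {J, L}; {E, L}⁺ = {C, E, G, L, Q}; {E, J}⁺ = {C, E, G, J, Q} — none reach the full schema.
{C, G, J, L}⁺: CGJ→E adds E; E→GQ adds Q → {C, E, G, J, L, Q}. Minimal: {G, J, L}⁺ = {G, J, L}; {C, J, L}⁺ = {C, J, L}; {C, G, L}⁺ = {C, E, G, L, Q}; … — none reach the full schema.

(E, J, L), (C, G, J, L)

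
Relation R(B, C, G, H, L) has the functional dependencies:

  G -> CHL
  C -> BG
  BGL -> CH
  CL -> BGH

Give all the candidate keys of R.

{C}⁺: C→BG adds B, G; G→CHL adds H, L → {B, C, G, H, L}.
{G}⁺: G→CHL adds C, H, L; C→BG adds B → {B, C, G, H, L}.
Any other superkey contains one of these as a subset, so there are no further candidate keys.

(C), (G)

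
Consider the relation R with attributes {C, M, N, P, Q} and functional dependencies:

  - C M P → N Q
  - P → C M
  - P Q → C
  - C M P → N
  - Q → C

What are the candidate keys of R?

Attribute P never appears on the right-hand side of any dependency, so P must belong to every candidate key.
{P}⁺ = {C, M, N, P, Q}, which is all of the schema, so {P} is the only candidate key.

{P}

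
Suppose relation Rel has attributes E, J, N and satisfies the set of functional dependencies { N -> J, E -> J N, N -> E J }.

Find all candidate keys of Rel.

{E}⁺: E→JN adds J, N → {E, J, N}.
{N}⁺: N→J adds J; N→EJ adds E → {E, J, N}.

{E}, {N}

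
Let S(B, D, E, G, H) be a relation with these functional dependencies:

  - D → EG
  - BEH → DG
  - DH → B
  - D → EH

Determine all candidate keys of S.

{D}; {B, E, H}

{D}⁺: D→EG adds E, G; D→EH adds H; DH→B adds B → {B, D, E, G, H}.
{B, E, H}⁺: BEH→DG adds D, G → {B, D, E, G, H}. Minimal: {E, H}⁺ = {E, H}; {B, H}⁺ = {B, H}; {B, E}⁺ = {B, E} — none reach the full schema.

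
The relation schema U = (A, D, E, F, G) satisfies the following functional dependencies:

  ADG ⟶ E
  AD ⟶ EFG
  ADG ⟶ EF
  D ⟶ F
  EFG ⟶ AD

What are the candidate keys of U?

{A, D}⁺: AD→EFG adds E, F, G → {A, D, E, F, G}. Minimal: {D}⁺ = {D, F}; {A}⁺ = {A} — none reach the full schema.
{D, E, G}⁺: D→F adds F; EFG→AD adds A → {A, D, E, F, G}. Minimal: {E, G}⁺ = {E, G}; {D, G}⁺ = {D, F, G}; {D, E}⁺ = {D, E, F} — none reach the full schema.
{E, F, G}⁺: EFG→AD adds A, D → {A, D, E, F, G}. Minimal: {F, G}⁺ = {F, G}; {E, G}⁺ = {E, G}; {E, F}⁺ = {E, F} — none reach the full schema.

AD; DEG; EFG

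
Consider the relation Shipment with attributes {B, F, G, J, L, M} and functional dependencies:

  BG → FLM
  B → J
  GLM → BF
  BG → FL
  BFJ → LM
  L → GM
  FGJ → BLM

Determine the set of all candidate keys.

{L}, {B, F}, {B, G}, {F, G, J}

{L}⁺: L→GM adds G, M; GLM→BF adds B, F; B→J adds J → {B, F, G, J, L, M}.
{B, F}⁺: B→J adds J; BFJ→LM adds L, M; L→GM adds G → {B, F, G, J, L, M}.
{B, G}⁺: BG→FLM adds F, L, M; B→J adds J → {B, F, G, J, L, M}.
{F, G, J}⁺: FGJ→BLM adds B, L, M → {B, F, G, J, L, M}.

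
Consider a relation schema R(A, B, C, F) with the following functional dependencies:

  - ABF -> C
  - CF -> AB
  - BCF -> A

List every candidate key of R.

Attribute F never appears on the right-hand side of any dependency, so F must belong to every candidate key.
{F}⁺ = {F}, which is not all of the schema, so we must add further attributes.
{C, F}⁺: CF→AB adds A, B → {A, B, C, F}. Minimal: {F}⁺ = {F}; {C}⁺ = {C} — none reach the full schema.
{A, B, F}⁺: ABF→C adds C → {A, B, C, F}. Minimal: {B, F}⁺ = {B, F}; {A, F}⁺ = {A, F}; {A, B}⁺ = {A, B} — none reach the full schema.
Any other superkey contains one of these as a subset, so there are no further candidate keys.

{C, F}, {A, B, F}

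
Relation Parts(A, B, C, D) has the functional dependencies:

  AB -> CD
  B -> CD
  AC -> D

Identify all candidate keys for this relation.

{A, B}⁺: AB→CD adds C, D → {A, B, C, D}. Minimal: {B}⁺ = {B, C, D}; {A}⁺ = {A} — none reach the full schema.
No other minimal superkey exists.

{A, B}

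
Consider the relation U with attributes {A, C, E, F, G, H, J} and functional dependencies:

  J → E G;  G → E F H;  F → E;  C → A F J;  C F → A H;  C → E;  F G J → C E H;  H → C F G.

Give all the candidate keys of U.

{C}; {G}; {H}; {J}

{C}⁺: C→AFJ adds A, F, J; CF→AH adds H; C→E adds E; H→CFG adds G → {A, C, E, F, G, H, J}.
{G}⁺: G→EFH adds E, F, H; H→CFG adds C; C→AFJ adds A, J → {A, C, E, F, G, H, J}.
{H}⁺: H→CFG adds C, F, G; G→EFH adds E; C→AFJ adds A, J → {A, C, E, F, G, H, J}.
{J}⁺: J→EG adds E, G; G→EFH adds F, H; FGJ→CEH adds C; C→AFJ adds A → {A, C, E, F, G, H, J}.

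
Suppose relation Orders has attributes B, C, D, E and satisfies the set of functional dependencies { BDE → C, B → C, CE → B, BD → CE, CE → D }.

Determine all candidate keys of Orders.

{B, D}⁺: B→C adds C; BD→CE adds E → {B, C, D, E}. Minimal: {D}⁺ = {D}; {B}⁺ = {B, C} — none reach the full schema.
{B, E}⁺: B→C adds C; CE→D adds D → {B, C, D, E}. Minimal: {E}⁺ = {E}; {B}⁺ = {B, C} — none reach the full schema.
{C, E}⁺: CE→B adds B; CE→D adds D → {B, C, D, E}. Minimal: {E}⁺ = {E}; {C}⁺ = {C} — none reach the full schema.

{B, D}, {B, E}, {C, E}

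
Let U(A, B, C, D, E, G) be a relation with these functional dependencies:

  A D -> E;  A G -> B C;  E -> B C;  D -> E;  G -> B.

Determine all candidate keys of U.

(A, D, G)

Attributes A, D, G never appear on any right-hand side, so every candidate key must contain {A, D, G}.
{A, D, G}⁺ = {A, B, C, D, E, G}, which is all of the schema, so {A, D, G} is the only candidate key.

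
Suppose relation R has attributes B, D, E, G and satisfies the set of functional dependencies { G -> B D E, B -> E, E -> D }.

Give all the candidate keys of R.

{G}

Attribute G never appears on the right-hand side of any dependency, so G must belong to every candidate key.
{G}⁺ = {B, D, E, G}, which is all of the schema, so {G} is the only candidate key.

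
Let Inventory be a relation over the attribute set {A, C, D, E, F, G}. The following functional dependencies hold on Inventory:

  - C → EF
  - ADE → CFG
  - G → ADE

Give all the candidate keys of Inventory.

{G}⁺: G→ADE adds A, D, E; ADE→CFG adds C, F → {A, C, D, E, F, G}.
{A, C, D}⁺: C→EF adds E, F; ADE→CFG adds G → {A, C, D, E, F, G}. Minimal: {C, D}⁺ = {C, D, E, F}; {A, D}⁺ = {A, D}; {A, C}⁺ = {A, C, E, F} — none reach the full schema.
{A, D, E}⁺: ADE→CFG adds C, F, G → {A, C, D, E, F, G}. Minimal: {D, E}⁺ = {D, E}; {A, E}⁺ = {A, E}; {A, D}⁺ = {A, D} — none reach the full schema.

G, ACD, ADE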